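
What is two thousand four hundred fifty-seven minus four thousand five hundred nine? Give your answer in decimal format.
Convert two thousand four hundred fifty-seven (English words) → 2×1000 + 4×100 + 57 = 2457 (decimal)
Convert four thousand five hundred nine (English words) → 4×1000 + 5×100 + 9 = 4509 (decimal)
Compute 2457 - 4509 = -2052
-2052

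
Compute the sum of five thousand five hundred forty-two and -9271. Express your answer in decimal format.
Convert five thousand five hundred forty-two (English words) → 5×1000 + 5×100 + 42 = 5542 (decimal)
Compute 5542 + -9271 = -3729
-3729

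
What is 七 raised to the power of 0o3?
Convert 七 (Chinese numeral) → 7 (decimal)
Convert 0o3 (octal) → 3 (decimal)
Compute 7 ^ 3 = 343
343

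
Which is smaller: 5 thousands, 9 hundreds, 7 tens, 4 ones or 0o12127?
Convert 5 thousands, 9 hundreds, 7 tens, 4 ones (place-value notation) → 5×1000 + 9×100 + 7×10 + 4 = 5974 (decimal)
Convert 0o12127 (octal) → 1×4096 + 2×512 + 1×64 + 2×8 + 7 = 5207 (decimal)
Compare 5974 vs 5207: smaller = 5207
5207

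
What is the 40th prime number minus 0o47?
The 40th prime number = 173
Convert 0o47 (octal) → 4×8 + 7 = 39 (decimal)
Compute 173 - 39 = 134
134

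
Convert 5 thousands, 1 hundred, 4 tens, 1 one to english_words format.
Convert 5 thousands, 1 hundred, 4 tens, 1 one (place-value notation) → 5×1000 + 1×100 + 4×10 + 1 = 5141 (decimal)
Convert 5141 (decimal) → 5141 = 5×1000 + 1×100 + 41 → five thousand one hundred forty-one (English words)
five thousand one hundred forty-one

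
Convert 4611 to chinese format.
Convert 4611 (decimal) → 4611 = 4×1000 + 6×100 + 1×10 + 1 → 四千六百一十一 (Chinese numeral)
四千六百一十一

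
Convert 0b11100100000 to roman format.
Convert 0b11100100000 (binary) → 1024 + 512 + 256 + 32 = 1824 (decimal)
Convert 1824 (decimal) → 1824 = 1000 + 500 + 100 + 100 + 100 + 10 + 10 + 4 → MDCCCXXIV (Roman numeral)
MDCCCXXIV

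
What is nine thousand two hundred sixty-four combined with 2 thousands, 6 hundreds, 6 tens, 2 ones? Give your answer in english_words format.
Convert nine thousand two hundred sixty-four (English words) → 9×1000 + 2×100 + 64 = 9264 (decimal)
Convert 2 thousands, 6 hundreds, 6 tens, 2 ones (place-value notation) → 2×1000 + 6×100 + 6×10 + 2 = 2662 (decimal)
Compute 9264 + 2662 = 11926
Convert 11926 (decimal) → 11926 = 11×1000 + 9×100 + 26 → eleven thousand nine hundred twenty-six (English words)
eleven thousand nine hundred twenty-six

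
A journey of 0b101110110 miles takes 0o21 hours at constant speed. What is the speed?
Convert 0b101110110 (binary) → 256 + 64 + 32 + 16 + 4 + 2 = 374 (decimal)
Convert 0o21 (octal) → 2×8 + 1 = 17 (decimal)
Compute 374 ÷ 17 = 22
22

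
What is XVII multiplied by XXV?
Convert XVII (Roman numeral) → 10 + 5 + 1 + 1 = 17 (decimal)
Convert XXV (Roman numeral) → 10 + 10 + 5 = 25 (decimal)
Compute 17 × 25 = 425
425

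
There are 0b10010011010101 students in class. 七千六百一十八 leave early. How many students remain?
Convert 0b10010011010101 (binary) → 8192 + 1024 + 128 + 64 + 16 + 4 + 1 = 9429 (decimal)
Convert 七千六百一十八 (Chinese numeral) → 7×1000 + 6×100 + 1×10 + 8 = 7618 (decimal)
Compute 9429 - 7618 = 1811
1811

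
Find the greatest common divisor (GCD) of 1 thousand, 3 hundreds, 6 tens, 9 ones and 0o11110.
Convert 1 thousand, 3 hundreds, 6 tens, 9 ones (place-value notation) → 1×1000 + 3×100 + 6×10 + 9 = 1369 (decimal)
Convert 0o11110 (octal) → 1×4096 + 1×512 + 1×64 + 1×8 = 4680 (decimal)
Compute gcd(1369, 4680) = 1
1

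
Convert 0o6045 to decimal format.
Convert 0o6045 (octal) → 6×512 + 4×8 + 5 = 3109 (decimal)
3109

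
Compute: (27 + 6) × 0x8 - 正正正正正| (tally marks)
Convert 0x8 (hexadecimal) → 8 (decimal)
Convert 正正正正正| (tally marks) → 5 + 5 + 5 + 5 + 5 + 1 = 26 (decimal)
Expression in decimal: (27 + 6) × 8 - 26
Parentheses first: 27 + 6 = 33
Multiply: 33 × 8 = 264
Subtract: 264 - 26 = 238
238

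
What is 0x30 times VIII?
Convert 0x30 (hexadecimal) → 3×16 = 48 (decimal)
Convert VIII (Roman numeral) → 5 + 1 + 1 + 1 = 8 (decimal)
Compute 48 × 8 = 384
384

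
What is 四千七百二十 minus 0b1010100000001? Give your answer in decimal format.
Convert 四千七百二十 (Chinese numeral) → 4×1000 + 7×100 + 2×10 = 4720 (decimal)
Convert 0b1010100000001 (binary) → 4096 + 1024 + 256 + 1 = 5377 (decimal)
Compute 4720 - 5377 = -657
-657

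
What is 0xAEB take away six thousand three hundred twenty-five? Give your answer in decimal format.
Convert 0xAEB (hexadecimal) → 10×256 + 14×16 + 11 = 2795 (decimal)
Convert six thousand three hundred twenty-five (English words) → 6×1000 + 3×100 + 25 = 6325 (decimal)
Compute 2795 - 6325 = -3530
-3530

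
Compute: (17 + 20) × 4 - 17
Parentheses first: 17 + 20 = 37
Multiply: 37 × 4 = 148
Subtract: 148 - 17 = 131
131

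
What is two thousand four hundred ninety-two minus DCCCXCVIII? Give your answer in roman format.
Convert two thousand four hundred ninety-two (English words) → 2×1000 + 4×100 + 92 = 2492 (decimal)
Convert DCCCXCVIII (Roman numeral) → 500 + 100 + 100 + 100 + 90 + 5 + 1 + 1 + 1 = 898 (decimal)
Compute 2492 - 898 = 1594
Convert 1594 (decimal) → 1594 = 1000 + 500 + 90 + 4 → MDXCIV (Roman numeral)
MDXCIV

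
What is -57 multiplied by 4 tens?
Convert 4 tens (place-value notation) → 4×10 = 40 (decimal)
Compute -57 × 40 = -2280
-2280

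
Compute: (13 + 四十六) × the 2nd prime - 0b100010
Convert 四十六 (Chinese numeral) → 4×10 + 6 = 46 (decimal)
Convert the 2nd prime (prime index) → 3 (decimal)
Convert 0b100010 (binary) → 32 + 2 = 34 (decimal)
Expression in decimal: (13 + 46) × 3 - 34
Parentheses first: 13 + 46 = 59
Multiply: 59 × 3 = 177
Subtract: 177 - 34 = 143
143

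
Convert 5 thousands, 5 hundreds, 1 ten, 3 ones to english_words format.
Convert 5 thousands, 5 hundreds, 1 ten, 3 ones (place-value notation) → 5×1000 + 5×100 + 1×10 + 3 = 5513 (decimal)
Convert 5513 (decimal) → 5513 = 5×1000 + 5×100 + 13 → five thousand five hundred thirteen (English words)
five thousand five hundred thirteen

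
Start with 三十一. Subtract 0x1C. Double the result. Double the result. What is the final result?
Convert 三十一 (Chinese numeral) → 3×10 + 1 = 31 (decimal)
Start: 31
Convert 0x1C (hexadecimal) → 1×16 + 12 = 28 (decimal)
31 - 28 = 3
3 × 2 = 6
6 × 2 = 12
12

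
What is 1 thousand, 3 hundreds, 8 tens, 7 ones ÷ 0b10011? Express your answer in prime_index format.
Convert 1 thousand, 3 hundreds, 8 tens, 7 ones (place-value notation) → 1×1000 + 3×100 + 8×10 + 7 = 1387 (decimal)
Convert 0b10011 (binary) → 16 + 2 + 1 = 19 (decimal)
Compute 1387 ÷ 19 = 73
Convert 73 (decimal) → the 21st prime (prime index)
the 21st prime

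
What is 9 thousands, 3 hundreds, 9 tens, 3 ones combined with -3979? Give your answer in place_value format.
Convert 9 thousands, 3 hundreds, 9 tens, 3 ones (place-value notation) → 9×1000 + 3×100 + 9×10 + 3 = 9393 (decimal)
Compute 9393 + -3979 = 5414
Convert 5414 (decimal) → 5414 = 5×1000 + 4×100 + 1×10 + 4 → 5 thousands, 4 hundreds, 1 ten, 4 ones (place-value notation)
5 thousands, 4 hundreds, 1 ten, 4 ones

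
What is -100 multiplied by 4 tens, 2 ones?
Convert 4 tens, 2 ones (place-value notation) → 4×10 + 2 = 42 (decimal)
Compute -100 × 42 = -4200
-4200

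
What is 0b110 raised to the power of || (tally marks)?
Convert 0b110 (binary) → 4 + 2 = 6 (decimal)
Convert || (tally marks) → 2 (decimal)
Compute 6 ^ 2 = 36
36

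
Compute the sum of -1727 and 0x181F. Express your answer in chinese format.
Convert 0x181F (hexadecimal) → 1×4096 + 8×256 + 1×16 + 15 = 6175 (decimal)
Compute -1727 + 6175 = 4448
Convert 4448 (decimal) → 4448 = 4×1000 + 4×100 + 4×10 + 8 → 四千四百四十八 (Chinese numeral)
四千四百四十八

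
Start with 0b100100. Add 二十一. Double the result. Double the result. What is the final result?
Convert 0b100100 (binary) → 32 + 4 = 36 (decimal)
Start: 36
Convert 二十一 (Chinese numeral) → 2×10 + 1 = 21 (decimal)
36 + 21 = 57
57 × 2 = 114
114 × 2 = 228
228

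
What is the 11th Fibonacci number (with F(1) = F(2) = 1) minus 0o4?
The 11th Fibonacci number (with F(1) = F(2) = 1): 1, 1, 2, 3, 5, 8, 13, 21, 34, 55, 89 → 89
Convert 0o4 (octal) → 4 (decimal)
Compute 89 - 4 = 85
85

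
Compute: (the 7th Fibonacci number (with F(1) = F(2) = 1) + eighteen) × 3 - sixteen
Convert the 7th Fibonacci number (with F(1) = F(2) = 1) (Fibonacci index) → 1, 1, 2, 3, 5, 8, 13 → 13 (decimal)
Convert eighteen (English words) → 18 (decimal)
Convert sixteen (English words) → 16 (decimal)
Expression in decimal: (13 + 18) × 3 - 16
Parentheses first: 13 + 18 = 31
Multiply: 31 × 3 = 93
Subtract: 93 - 16 = 77
77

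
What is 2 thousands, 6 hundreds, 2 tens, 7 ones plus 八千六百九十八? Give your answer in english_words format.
Convert 2 thousands, 6 hundreds, 2 tens, 7 ones (place-value notation) → 2×1000 + 6×100 + 2×10 + 7 = 2627 (decimal)
Convert 八千六百九十八 (Chinese numeral) → 8×1000 + 6×100 + 9×10 + 8 = 8698 (decimal)
Compute 2627 + 8698 = 11325
Convert 11325 (decimal) → 11325 = 11×1000 + 3×100 + 25 → eleven thousand three hundred twenty-five (English words)
eleven thousand three hundred twenty-five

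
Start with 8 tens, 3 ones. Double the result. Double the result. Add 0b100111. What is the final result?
Convert 8 tens, 3 ones (place-value notation) → 8×10 + 3 = 83 (decimal)
Start: 83
83 × 2 = 166
166 × 2 = 332
Convert 0b100111 (binary) → 32 + 4 + 2 + 1 = 39 (decimal)
332 + 39 = 371
371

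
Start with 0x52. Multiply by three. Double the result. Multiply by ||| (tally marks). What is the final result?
Convert 0x52 (hexadecimal) → 5×16 + 2 = 82 (decimal)
Start: 82
Convert three (English words) → 3 (decimal)
82 × 3 = 246
246 × 2 = 492
Convert ||| (tally marks) → 3 (decimal)
492 × 3 = 1476
1476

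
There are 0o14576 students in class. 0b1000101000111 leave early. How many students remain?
Convert 0o14576 (octal) → 1×4096 + 4×512 + 5×64 + 7×8 + 6 = 6526 (decimal)
Convert 0b1000101000111 (binary) → 4096 + 256 + 64 + 4 + 2 + 1 = 4423 (decimal)
Compute 6526 - 4423 = 2103
2103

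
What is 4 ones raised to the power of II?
Convert 4 ones (place-value notation) → 4 (decimal)
Convert II (Roman numeral) → 1 + 1 = 2 (decimal)
Compute 4 ^ 2 = 16
16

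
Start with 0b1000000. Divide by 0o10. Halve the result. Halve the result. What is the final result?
Convert 0b1000000 (binary) → 64 (decimal)
Start: 64
Convert 0o10 (octal) → 1×8 = 8 (decimal)
64 ÷ 8 = 8
8 ÷ 2 = 4
4 ÷ 2 = 2
2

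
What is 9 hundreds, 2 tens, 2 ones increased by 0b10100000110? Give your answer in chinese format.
Convert 9 hundreds, 2 tens, 2 ones (place-value notation) → 9×100 + 2×10 + 2 = 922 (decimal)
Convert 0b10100000110 (binary) → 1024 + 256 + 4 + 2 = 1286 (decimal)
Compute 922 + 1286 = 2208
Convert 2208 (decimal) → 2208 = 2×1000 + 2×100 + 8 → 二千二百零八 (Chinese numeral)
二千二百零八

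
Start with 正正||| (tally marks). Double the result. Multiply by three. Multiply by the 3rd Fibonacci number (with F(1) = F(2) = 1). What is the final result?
Convert 正正||| (tally marks) → 5 + 5 + 3 = 13 (decimal)
Start: 13
13 × 2 = 26
Convert three (English words) → 3 (decimal)
26 × 3 = 78
Convert the 3rd Fibonacci number (with F(1) = F(2) = 1) (Fibonacci index) → 1, 1, 2 → 2 (decimal)
78 × 2 = 156
156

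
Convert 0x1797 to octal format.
Convert 0x1797 (hexadecimal) → 1×4096 + 7×256 + 9×16 + 7 = 6039 (decimal)
Convert 6039 (decimal) → 6039 = 1×4096 + 3×512 + 6×64 + 2×8 + 7 → 0o13627 (octal)
0o13627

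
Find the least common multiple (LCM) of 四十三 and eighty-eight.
Convert 四十三 (Chinese numeral) → 4×10 + 3 = 43 (decimal)
Convert eighty-eight (English words) → 88 (decimal)
Compute lcm(43, 88) = 3784
3784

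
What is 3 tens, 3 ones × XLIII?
Convert 3 tens, 3 ones (place-value notation) → 3×10 + 3 = 33 (decimal)
Convert XLIII (Roman numeral) → 40 + 1 + 1 + 1 = 43 (decimal)
Compute 33 × 43 = 1419
1419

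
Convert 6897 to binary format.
Convert 6897 (decimal) → 6897 = 4096 + 2048 + 512 + 128 + 64 + 32 + 16 + 1 → 0b1101011110001 (binary)
0b1101011110001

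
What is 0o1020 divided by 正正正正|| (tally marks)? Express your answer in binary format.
Convert 0o1020 (octal) → 1×512 + 2×8 = 528 (decimal)
Convert 正正正正|| (tally marks) → 5 + 5 + 5 + 5 + 2 = 22 (decimal)
Compute 528 ÷ 22 = 24
Convert 24 (decimal) → 24 = 16 + 8 → 0b11000 (binary)
0b11000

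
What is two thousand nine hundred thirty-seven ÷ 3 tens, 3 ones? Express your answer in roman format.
Convert two thousand nine hundred thirty-seven (English words) → 2×1000 + 9×100 + 37 = 2937 (decimal)
Convert 3 tens, 3 ones (place-value notation) → 3×10 + 3 = 33 (decimal)
Compute 2937 ÷ 33 = 89
Convert 89 (decimal) → 89 = 50 + 10 + 10 + 10 + 9 → LXXXIX (Roman numeral)
LXXXIX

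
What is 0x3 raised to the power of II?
Convert 0x3 (hexadecimal) → 3 (decimal)
Convert II (Roman numeral) → 1 + 1 = 2 (decimal)
Compute 3 ^ 2 = 9
9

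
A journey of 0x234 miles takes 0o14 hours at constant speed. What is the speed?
Convert 0x234 (hexadecimal) → 2×256 + 3×16 + 4 = 564 (decimal)
Convert 0o14 (octal) → 1×8 + 4 = 12 (decimal)
Compute 564 ÷ 12 = 47
47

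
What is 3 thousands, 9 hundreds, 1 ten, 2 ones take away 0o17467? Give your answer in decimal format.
Convert 3 thousands, 9 hundreds, 1 ten, 2 ones (place-value notation) → 3×1000 + 9×100 + 1×10 + 2 = 3912 (decimal)
Convert 0o17467 (octal) → 1×4096 + 7×512 + 4×64 + 6×8 + 7 = 7991 (decimal)
Compute 3912 - 7991 = -4079
-4079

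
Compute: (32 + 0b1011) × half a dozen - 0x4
Convert 0b1011 (binary) → 8 + 2 + 1 = 11 (decimal)
Convert half a dozen (colloquial) → 6 (decimal)
Convert 0x4 (hexadecimal) → 4 (decimal)
Expression in decimal: (32 + 11) × 6 - 4
Parentheses first: 32 + 11 = 43
Multiply: 43 × 6 = 258
Subtract: 258 - 4 = 254
254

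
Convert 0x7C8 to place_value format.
Convert 0x7C8 (hexadecimal) → 7×256 + 12×16 + 8 = 1992 (decimal)
Convert 1992 (decimal) → 1992 = 1×1000 + 9×100 + 9×10 + 2 → 1 thousand, 9 hundreds, 9 tens, 2 ones (place-value notation)
1 thousand, 9 hundreds, 9 tens, 2 ones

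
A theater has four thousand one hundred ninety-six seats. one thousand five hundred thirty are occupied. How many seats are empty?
Convert four thousand one hundred ninety-six (English words) → 4×1000 + 1×100 + 96 = 4196 (decimal)
Convert one thousand five hundred thirty (English words) → 1×1000 + 5×100 + 30 = 1530 (decimal)
Compute 4196 - 1530 = 2666
2666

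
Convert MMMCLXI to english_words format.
Convert MMMCLXI (Roman numeral) → 1000 + 1000 + 1000 + 100 + 50 + 10 + 1 = 3161 (decimal)
Convert 3161 (decimal) → 3161 = 3×1000 + 1×100 + 61 → three thousand one hundred sixty-one (English words)
three thousand one hundred sixty-one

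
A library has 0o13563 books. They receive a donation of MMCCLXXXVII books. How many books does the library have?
Convert 0o13563 (octal) → 1×4096 + 3×512 + 5×64 + 6×8 + 3 = 6003 (decimal)
Convert MMCCLXXXVII (Roman numeral) → 1000 + 1000 + 100 + 100 + 50 + 10 + 10 + 10 + 5 + 1 + 1 = 2287 (decimal)
Compute 6003 + 2287 = 8290
8290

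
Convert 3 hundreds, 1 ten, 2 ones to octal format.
Convert 3 hundreds, 1 ten, 2 ones (place-value notation) → 3×100 + 1×10 + 2 = 312 (decimal)
Convert 312 (decimal) → 312 = 4×64 + 7×8 → 0o470 (octal)
0o470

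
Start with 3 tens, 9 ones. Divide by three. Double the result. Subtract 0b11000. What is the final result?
Convert 3 tens, 9 ones (place-value notation) → 3×10 + 9 = 39 (decimal)
Start: 39
Convert three (English words) → 3 (decimal)
39 ÷ 3 = 13
13 × 2 = 26
Convert 0b11000 (binary) → 16 + 8 = 24 (decimal)
26 - 24 = 2
2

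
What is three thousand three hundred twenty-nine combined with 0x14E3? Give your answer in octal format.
Convert three thousand three hundred twenty-nine (English words) → 3×1000 + 3×100 + 29 = 3329 (decimal)
Convert 0x14E3 (hexadecimal) → 1×4096 + 4×256 + 14×16 + 3 = 5347 (decimal)
Compute 3329 + 5347 = 8676
Convert 8676 (decimal) → 8676 = 2×4096 + 7×64 + 4×8 + 4 → 0o20744 (octal)
0o20744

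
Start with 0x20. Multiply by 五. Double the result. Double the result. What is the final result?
Convert 0x20 (hexadecimal) → 2×16 = 32 (decimal)
Start: 32
Convert 五 (Chinese numeral) → 5 (decimal)
32 × 5 = 160
160 × 2 = 320
320 × 2 = 640
640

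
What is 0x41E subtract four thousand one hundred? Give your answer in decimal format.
Convert 0x41E (hexadecimal) → 4×256 + 1×16 + 14 = 1054 (decimal)
Convert four thousand one hundred (English words) → 4×1000 + 1×100 = 4100 (decimal)
Compute 1054 - 4100 = -3046
-3046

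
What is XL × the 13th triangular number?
Convert XL (Roman numeral) → 40 (decimal)
Convert the 13th triangular number (triangular index) → 13×14/2 = 91 (decimal)
Compute 40 × 91 = 3640
3640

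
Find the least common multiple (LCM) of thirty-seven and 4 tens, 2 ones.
Convert thirty-seven (English words) → 37 (decimal)
Convert 4 tens, 2 ones (place-value notation) → 4×10 + 2 = 42 (decimal)
Compute lcm(37, 42) = 1554
1554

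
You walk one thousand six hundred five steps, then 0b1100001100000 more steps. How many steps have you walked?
Convert one thousand six hundred five (English words) → 1×1000 + 6×100 + 5 = 1605 (decimal)
Convert 0b1100001100000 (binary) → 4096 + 2048 + 64 + 32 = 6240 (decimal)
Compute 1605 + 6240 = 7845
7845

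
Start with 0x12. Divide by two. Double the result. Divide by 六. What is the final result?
Convert 0x12 (hexadecimal) → 1×16 + 2 = 18 (decimal)
Start: 18
Convert two (English words) → 2 (decimal)
18 ÷ 2 = 9
9 × 2 = 18
Convert 六 (Chinese numeral) → 6 (decimal)
18 ÷ 6 = 3
3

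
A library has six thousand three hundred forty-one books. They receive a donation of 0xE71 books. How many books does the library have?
Convert six thousand three hundred forty-one (English words) → 6×1000 + 3×100 + 41 = 6341 (decimal)
Convert 0xE71 (hexadecimal) → 14×256 + 7×16 + 1 = 3697 (decimal)
Compute 6341 + 3697 = 10038
10038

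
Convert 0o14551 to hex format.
Convert 0o14551 (octal) → 1×4096 + 4×512 + 5×64 + 5×8 + 1 = 6505 (decimal)
Convert 6505 (decimal) → 6505 = 1×4096 + 9×256 + 6×16 + 9 → 0x1969 (hexadecimal)
0x1969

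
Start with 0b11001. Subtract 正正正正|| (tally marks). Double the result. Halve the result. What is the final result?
Convert 0b11001 (binary) → 16 + 8 + 1 = 25 (decimal)
Start: 25
Convert 正正正正|| (tally marks) → 5 + 5 + 5 + 5 + 2 = 22 (decimal)
25 - 22 = 3
3 × 2 = 6
6 ÷ 2 = 3
3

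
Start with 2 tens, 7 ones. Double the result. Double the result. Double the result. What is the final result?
Convert 2 tens, 7 ones (place-value notation) → 2×10 + 7 = 27 (decimal)
Start: 27
27 × 2 = 54
54 × 2 = 108
108 × 2 = 216
216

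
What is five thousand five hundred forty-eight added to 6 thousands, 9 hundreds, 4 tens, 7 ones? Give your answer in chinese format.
Convert five thousand five hundred forty-eight (English words) → 5×1000 + 5×100 + 48 = 5548 (decimal)
Convert 6 thousands, 9 hundreds, 4 tens, 7 ones (place-value notation) → 6×1000 + 9×100 + 4×10 + 7 = 6947 (decimal)
Compute 5548 + 6947 = 12495
Convert 12495 (decimal) → 12495 = 1×10000 + 2×1000 + 4×100 + 9×10 + 5 → 一万二千四百九十五 (Chinese numeral)
一万二千四百九十五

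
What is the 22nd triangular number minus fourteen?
The 22nd triangular number = 22×23/2 = 253
Convert fourteen (English words) → 14 (decimal)
Compute 253 - 14 = 239
239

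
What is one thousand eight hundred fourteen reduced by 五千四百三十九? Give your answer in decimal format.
Convert one thousand eight hundred fourteen (English words) → 1×1000 + 8×100 + 14 = 1814 (decimal)
Convert 五千四百三十九 (Chinese numeral) → 5×1000 + 4×100 + 3×10 + 9 = 5439 (decimal)
Compute 1814 - 5439 = -3625
-3625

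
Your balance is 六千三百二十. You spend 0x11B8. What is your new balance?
Convert 六千三百二十 (Chinese numeral) → 6×1000 + 3×100 + 2×10 = 6320 (decimal)
Convert 0x11B8 (hexadecimal) → 1×4096 + 1×256 + 11×16 + 8 = 4536 (decimal)
Compute 6320 - 4536 = 1784
1784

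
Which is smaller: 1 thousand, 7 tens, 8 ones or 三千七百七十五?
Convert 1 thousand, 7 tens, 8 ones (place-value notation) → 1×1000 + 7×10 + 8 = 1078 (decimal)
Convert 三千七百七十五 (Chinese numeral) → 3×1000 + 7×100 + 7×10 + 5 = 3775 (decimal)
Compare 1078 vs 3775: smaller = 1078
1078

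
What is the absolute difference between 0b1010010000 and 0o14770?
Convert 0b1010010000 (binary) → 512 + 128 + 16 = 656 (decimal)
Convert 0o14770 (octal) → 1×4096 + 4×512 + 7×64 + 7×8 = 6648 (decimal)
Compute |656 - 6648| = 5992
5992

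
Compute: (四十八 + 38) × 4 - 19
Convert 四十八 (Chinese numeral) → 4×10 + 8 = 48 (decimal)
Expression in decimal: (48 + 38) × 4 - 19
Parentheses first: 48 + 38 = 86
Multiply: 86 × 4 = 344
Subtract: 344 - 19 = 325
325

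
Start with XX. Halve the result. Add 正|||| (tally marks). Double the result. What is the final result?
Convert XX (Roman numeral) → 10 + 10 = 20 (decimal)
Start: 20
20 ÷ 2 = 10
Convert 正|||| (tally marks) → 5 + 4 = 9 (decimal)
10 + 9 = 19
19 × 2 = 38
38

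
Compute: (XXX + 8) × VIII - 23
Convert XXX (Roman numeral) → 10 + 10 + 10 = 30 (decimal)
Convert VIII (Roman numeral) → 5 + 1 + 1 + 1 = 8 (decimal)
Expression in decimal: (30 + 8) × 8 - 23
Parentheses first: 30 + 8 = 38
Multiply: 38 × 8 = 304
Subtract: 304 - 23 = 281
281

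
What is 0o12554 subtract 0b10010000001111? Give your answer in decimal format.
Convert 0o12554 (octal) → 1×4096 + 2×512 + 5×64 + 5×8 + 4 = 5484 (decimal)
Convert 0b10010000001111 (binary) → 8192 + 1024 + 8 + 4 + 2 + 1 = 9231 (decimal)
Compute 5484 - 9231 = -3747
-3747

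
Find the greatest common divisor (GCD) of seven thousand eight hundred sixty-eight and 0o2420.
Convert seven thousand eight hundred sixty-eight (English words) → 7×1000 + 8×100 + 68 = 7868 (decimal)
Convert 0o2420 (octal) → 2×512 + 4×64 + 2×8 = 1296 (decimal)
Compute gcd(7868, 1296) = 4
4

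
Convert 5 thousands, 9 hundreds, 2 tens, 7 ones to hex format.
Convert 5 thousands, 9 hundreds, 2 tens, 7 ones (place-value notation) → 5×1000 + 9×100 + 2×10 + 7 = 5927 (decimal)
Convert 5927 (decimal) → 5927 = 1×4096 + 7×256 + 2×16 + 7 → 0x1727 (hexadecimal)
0x1727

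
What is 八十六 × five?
Convert 八十六 (Chinese numeral) → 8×10 + 6 = 86 (decimal)
Convert five (English words) → 5 (decimal)
Compute 86 × 5 = 430
430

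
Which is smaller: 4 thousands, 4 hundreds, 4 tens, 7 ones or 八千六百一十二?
Convert 4 thousands, 4 hundreds, 4 tens, 7 ones (place-value notation) → 4×1000 + 4×100 + 4×10 + 7 = 4447 (decimal)
Convert 八千六百一十二 (Chinese numeral) → 8×1000 + 6×100 + 1×10 + 2 = 8612 (decimal)
Compare 4447 vs 8612: smaller = 4447
4447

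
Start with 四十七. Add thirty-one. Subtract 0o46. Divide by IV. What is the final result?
Convert 四十七 (Chinese numeral) → 4×10 + 7 = 47 (decimal)
Start: 47
Convert thirty-one (English words) → 31 (decimal)
47 + 31 = 78
Convert 0o46 (octal) → 4×8 + 6 = 38 (decimal)
78 - 38 = 40
Convert IV (Roman numeral) → 4 (decimal)
40 ÷ 4 = 10
10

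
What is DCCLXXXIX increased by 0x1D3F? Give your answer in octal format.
Convert DCCLXXXIX (Roman numeral) → 500 + 100 + 100 + 50 + 10 + 10 + 10 + 9 = 789 (decimal)
Convert 0x1D3F (hexadecimal) → 1×4096 + 13×256 + 3×16 + 15 = 7487 (decimal)
Compute 789 + 7487 = 8276
Convert 8276 (decimal) → 8276 = 2×4096 + 1×64 + 2×8 + 4 → 0o20124 (octal)
0o20124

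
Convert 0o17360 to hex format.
Convert 0o17360 (octal) → 1×4096 + 7×512 + 3×64 + 6×8 = 7920 (decimal)
Convert 7920 (decimal) → 7920 = 1×4096 + 14×256 + 15×16 → 0x1EF0 (hexadecimal)
0x1EF0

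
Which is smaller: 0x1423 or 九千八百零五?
Convert 0x1423 (hexadecimal) → 1×4096 + 4×256 + 2×16 + 3 = 5155 (decimal)
Convert 九千八百零五 (Chinese numeral) → 9×1000 + 8×100 + 5 = 9805 (decimal)
Compare 5155 vs 9805: smaller = 5155
5155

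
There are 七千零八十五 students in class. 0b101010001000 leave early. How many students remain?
Convert 七千零八十五 (Chinese numeral) → 7×1000 + 8×10 + 5 = 7085 (decimal)
Convert 0b101010001000 (binary) → 2048 + 512 + 128 + 8 = 2696 (decimal)
Compute 7085 - 2696 = 4389
4389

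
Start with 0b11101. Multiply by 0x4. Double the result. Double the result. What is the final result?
Convert 0b11101 (binary) → 16 + 8 + 4 + 1 = 29 (decimal)
Start: 29
Convert 0x4 (hexadecimal) → 4 (decimal)
29 × 4 = 116
116 × 2 = 232
232 × 2 = 464
464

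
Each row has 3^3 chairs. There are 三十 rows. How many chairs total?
Convert 3^3 (power) → 27 (decimal)
Convert 三十 (Chinese numeral) → 3×10 = 30 (decimal)
Compute 27 × 30 = 810
810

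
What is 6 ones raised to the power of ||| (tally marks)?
Convert 6 ones (place-value notation) → 6 (decimal)
Convert ||| (tally marks) → 3 (decimal)
Compute 6 ^ 3 = 216
216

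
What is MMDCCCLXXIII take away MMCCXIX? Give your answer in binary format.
Convert MMDCCCLXXIII (Roman numeral) → 1000 + 1000 + 500 + 100 + 100 + 100 + 50 + 10 + 10 + 1 + 1 + 1 = 2873 (decimal)
Convert MMCCXIX (Roman numeral) → 1000 + 1000 + 100 + 100 + 10 + 9 = 2219 (decimal)
Compute 2873 - 2219 = 654
Convert 654 (decimal) → 654 = 512 + 128 + 8 + 4 + 2 → 0b1010001110 (binary)
0b1010001110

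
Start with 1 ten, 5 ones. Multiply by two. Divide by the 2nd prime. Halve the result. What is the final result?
Convert 1 ten, 5 ones (place-value notation) → 1×10 + 5 = 15 (decimal)
Start: 15
Convert two (English words) → 2 (decimal)
15 × 2 = 30
Convert the 2nd prime (prime index) → 3 (decimal)
30 ÷ 3 = 10
10 ÷ 2 = 5
5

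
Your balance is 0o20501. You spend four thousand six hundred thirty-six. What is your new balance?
Convert 0o20501 (octal) → 2×4096 + 5×64 + 1 = 8513 (decimal)
Convert four thousand six hundred thirty-six (English words) → 4×1000 + 6×100 + 36 = 4636 (decimal)
Compute 8513 - 4636 = 3877
3877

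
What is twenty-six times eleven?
Convert twenty-six (English words) → 26 (decimal)
Convert eleven (English words) → 11 (decimal)
Compute 26 × 11 = 286
286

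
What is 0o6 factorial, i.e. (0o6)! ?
Convert 0o6 (octal) → 6 (decimal)
Compute 6! = 720
720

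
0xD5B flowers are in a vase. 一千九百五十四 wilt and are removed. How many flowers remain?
Convert 0xD5B (hexadecimal) → 13×256 + 5×16 + 11 = 3419 (decimal)
Convert 一千九百五十四 (Chinese numeral) → 1×1000 + 9×100 + 5×10 + 4 = 1954 (decimal)
Compute 3419 - 1954 = 1465
1465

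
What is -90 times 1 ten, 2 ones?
Convert 1 ten, 2 ones (place-value notation) → 1×10 + 2 = 12 (decimal)
Compute -90 × 12 = -1080
-1080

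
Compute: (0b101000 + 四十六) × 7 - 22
Convert 0b101000 (binary) → 32 + 8 = 40 (decimal)
Convert 四十六 (Chinese numeral) → 4×10 + 6 = 46 (decimal)
Expression in decimal: (40 + 46) × 7 - 22
Parentheses first: 40 + 46 = 86
Multiply: 86 × 7 = 602
Subtract: 602 - 22 = 580
580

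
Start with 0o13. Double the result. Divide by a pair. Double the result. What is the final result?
Convert 0o13 (octal) → 1×8 + 3 = 11 (decimal)
Start: 11
11 × 2 = 22
Convert a pair (colloquial) → 2 (decimal)
22 ÷ 2 = 11
11 × 2 = 22
22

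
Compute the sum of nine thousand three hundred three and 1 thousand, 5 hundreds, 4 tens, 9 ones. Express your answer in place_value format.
Convert nine thousand three hundred three (English words) → 9×1000 + 3×100 + 3 = 9303 (decimal)
Convert 1 thousand, 5 hundreds, 4 tens, 9 ones (place-value notation) → 1×1000 + 5×100 + 4×10 + 9 = 1549 (decimal)
Compute 9303 + 1549 = 10852
Convert 10852 (decimal) → 10852 = 10×1000 + 8×100 + 5×10 + 2 → 10 thousands, 8 hundreds, 5 tens, 2 ones (place-value notation)
10 thousands, 8 hundreds, 5 tens, 2 ones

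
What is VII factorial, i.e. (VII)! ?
Convert VII (Roman numeral) → 5 + 1 + 1 = 7 (decimal)
Compute 7! = 5040
5040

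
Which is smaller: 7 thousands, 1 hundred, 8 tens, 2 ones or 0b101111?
Convert 7 thousands, 1 hundred, 8 tens, 2 ones (place-value notation) → 7×1000 + 1×100 + 8×10 + 2 = 7182 (decimal)
Convert 0b101111 (binary) → 32 + 8 + 4 + 2 + 1 = 47 (decimal)
Compare 7182 vs 47: smaller = 47
47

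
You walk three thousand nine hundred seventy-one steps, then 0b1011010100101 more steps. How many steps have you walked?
Convert three thousand nine hundred seventy-one (English words) → 3×1000 + 9×100 + 71 = 3971 (decimal)
Convert 0b1011010100101 (binary) → 4096 + 1024 + 512 + 128 + 32 + 4 + 1 = 5797 (decimal)
Compute 3971 + 5797 = 9768
9768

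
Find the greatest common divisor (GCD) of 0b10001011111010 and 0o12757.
Convert 0b10001011111010 (binary) → 8192 + 512 + 128 + 64 + 32 + 16 + 8 + 2 = 8954 (decimal)
Convert 0o12757 (octal) → 1×4096 + 2×512 + 7×64 + 5×8 + 7 = 5615 (decimal)
Compute gcd(8954, 5615) = 1
1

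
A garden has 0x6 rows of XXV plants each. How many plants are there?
Convert XXV (Roman numeral) → 10 + 10 + 5 = 25 (decimal)
Convert 0x6 (hexadecimal) → 6 (decimal)
Compute 25 × 6 = 150
150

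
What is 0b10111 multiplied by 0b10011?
Convert 0b10111 (binary) → 16 + 4 + 2 + 1 = 23 (decimal)
Convert 0b10011 (binary) → 16 + 2 + 1 = 19 (decimal)
Compute 23 × 19 = 437
437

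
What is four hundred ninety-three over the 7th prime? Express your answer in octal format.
Convert four hundred ninety-three (English words) → 4×100 + 93 = 493 (decimal)
Convert the 7th prime (prime index) → 17 (decimal)
Compute 493 ÷ 17 = 29
Convert 29 (decimal) → 29 = 3×8 + 5 → 0o35 (octal)
0o35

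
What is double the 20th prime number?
The 20th prime number = 71
Compute 71 × 2 = 142
142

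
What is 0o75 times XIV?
Convert 0o75 (octal) → 7×8 + 5 = 61 (decimal)
Convert XIV (Roman numeral) → 10 + 4 = 14 (decimal)
Compute 61 × 14 = 854
854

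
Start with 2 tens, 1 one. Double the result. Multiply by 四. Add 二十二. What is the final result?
Convert 2 tens, 1 one (place-value notation) → 2×10 + 1 = 21 (decimal)
Start: 21
21 × 2 = 42
Convert 四 (Chinese numeral) → 4 (decimal)
42 × 4 = 168
Convert 二十二 (Chinese numeral) → 2×10 + 2 = 22 (decimal)
168 + 22 = 190
190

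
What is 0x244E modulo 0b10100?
Convert 0x244E (hexadecimal) → 2×4096 + 4×256 + 4×16 + 14 = 9294 (decimal)
Convert 0b10100 (binary) → 16 + 4 = 20 (decimal)
Compute 9294 mod 20 = 14
14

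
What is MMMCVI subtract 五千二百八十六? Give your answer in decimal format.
Convert MMMCVI (Roman numeral) → 1000 + 1000 + 1000 + 100 + 5 + 1 = 3106 (decimal)
Convert 五千二百八十六 (Chinese numeral) → 5×1000 + 2×100 + 8×10 + 6 = 5286 (decimal)
Compute 3106 - 5286 = -2180
-2180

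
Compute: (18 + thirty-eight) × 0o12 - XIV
Convert thirty-eight (English words) → 38 (decimal)
Convert 0o12 (octal) → 1×8 + 2 = 10 (decimal)
Convert XIV (Roman numeral) → 10 + 4 = 14 (decimal)
Expression in decimal: (18 + 38) × 10 - 14
Parentheses first: 18 + 38 = 56
Multiply: 56 × 10 = 560
Subtract: 560 - 14 = 546
546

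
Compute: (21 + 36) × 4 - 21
Parentheses first: 21 + 36 = 57
Multiply: 57 × 4 = 228
Subtract: 228 - 21 = 207
207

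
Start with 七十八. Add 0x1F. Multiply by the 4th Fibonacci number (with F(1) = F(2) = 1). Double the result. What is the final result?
Convert 七十八 (Chinese numeral) → 7×10 + 8 = 78 (decimal)
Start: 78
Convert 0x1F (hexadecimal) → 1×16 + 15 = 31 (decimal)
78 + 31 = 109
Convert the 4th Fibonacci number (with F(1) = F(2) = 1) (Fibonacci index) → 1, 1, 2, 3 → 3 (decimal)
109 × 3 = 327
327 × 2 = 654
654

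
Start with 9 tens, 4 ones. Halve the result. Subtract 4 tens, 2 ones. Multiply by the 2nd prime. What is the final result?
Convert 9 tens, 4 ones (place-value notation) → 9×10 + 4 = 94 (decimal)
Start: 94
94 ÷ 2 = 47
Convert 4 tens, 2 ones (place-value notation) → 4×10 + 2 = 42 (decimal)
47 - 42 = 5
Convert the 2nd prime (prime index) → 3 (decimal)
5 × 3 = 15
15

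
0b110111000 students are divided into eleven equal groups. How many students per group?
Convert 0b110111000 (binary) → 256 + 128 + 32 + 16 + 8 = 440 (decimal)
Convert eleven (English words) → 11 (decimal)
Compute 440 ÷ 11 = 40
40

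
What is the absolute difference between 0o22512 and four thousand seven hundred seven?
Convert 0o22512 (octal) → 2×4096 + 2×512 + 5×64 + 1×8 + 2 = 9546 (decimal)
Convert four thousand seven hundred seven (English words) → 4×1000 + 7×100 + 7 = 4707 (decimal)
Compute |9546 - 4707| = 4839
4839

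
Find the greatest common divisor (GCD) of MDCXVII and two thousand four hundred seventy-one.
Convert MDCXVII (Roman numeral) → 1000 + 500 + 100 + 10 + 5 + 1 + 1 = 1617 (decimal)
Convert two thousand four hundred seventy-one (English words) → 2×1000 + 4×100 + 71 = 2471 (decimal)
Compute gcd(1617, 2471) = 7
7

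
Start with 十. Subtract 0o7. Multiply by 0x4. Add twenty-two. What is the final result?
Convert 十 (Chinese numeral) → 1×10 = 10 (decimal)
Start: 10
Convert 0o7 (octal) → 7 (decimal)
10 - 7 = 3
Convert 0x4 (hexadecimal) → 4 (decimal)
3 × 4 = 12
Convert twenty-two (English words) → 22 (decimal)
12 + 22 = 34
34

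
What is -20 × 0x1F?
Convert 0x1F (hexadecimal) → 1×16 + 15 = 31 (decimal)
Compute -20 × 31 = -620
-620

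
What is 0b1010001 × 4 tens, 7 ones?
Convert 0b1010001 (binary) → 64 + 16 + 1 = 81 (decimal)
Convert 4 tens, 7 ones (place-value notation) → 4×10 + 7 = 47 (decimal)
Compute 81 × 47 = 3807
3807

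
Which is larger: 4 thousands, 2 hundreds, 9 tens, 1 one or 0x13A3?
Convert 4 thousands, 2 hundreds, 9 tens, 1 one (place-value notation) → 4×1000 + 2×100 + 9×10 + 1 = 4291 (decimal)
Convert 0x13A3 (hexadecimal) → 1×4096 + 3×256 + 10×16 + 3 = 5027 (decimal)
Compare 4291 vs 5027: larger = 5027
5027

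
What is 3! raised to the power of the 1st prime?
Convert 3! (factorial) → 6 (decimal)
Convert the 1st prime (prime index) → 2 (decimal)
Compute 6 ^ 2 = 36
36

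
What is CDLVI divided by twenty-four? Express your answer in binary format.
Convert CDLVI (Roman numeral) → 400 + 50 + 5 + 1 = 456 (decimal)
Convert twenty-four (English words) → 24 (decimal)
Compute 456 ÷ 24 = 19
Convert 19 (decimal) → 19 = 16 + 2 + 1 → 0b10011 (binary)
0b10011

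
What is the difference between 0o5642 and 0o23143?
Convert 0o5642 (octal) → 5×512 + 6×64 + 4×8 + 2 = 2978 (decimal)
Convert 0o23143 (octal) → 2×4096 + 3×512 + 1×64 + 4×8 + 3 = 9827 (decimal)
Difference: |2978 - 9827| = 6849
6849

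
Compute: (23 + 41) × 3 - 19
Parentheses first: 23 + 41 = 64
Multiply: 64 × 3 = 192
Subtract: 192 - 19 = 173
173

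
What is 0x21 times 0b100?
Convert 0x21 (hexadecimal) → 2×16 + 1 = 33 (decimal)
Convert 0b100 (binary) → 4 (decimal)
Compute 33 × 4 = 132
132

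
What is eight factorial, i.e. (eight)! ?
Convert eight (English words) → 8 (decimal)
Compute 8! = 40320
40320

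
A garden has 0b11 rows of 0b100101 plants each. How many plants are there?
Convert 0b100101 (binary) → 32 + 4 + 1 = 37 (decimal)
Convert 0b11 (binary) → 2 + 1 = 3 (decimal)
Compute 37 × 3 = 111
111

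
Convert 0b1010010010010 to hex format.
Convert 0b1010010010010 (binary) → 4096 + 1024 + 128 + 16 + 2 = 5266 (decimal)
Convert 5266 (decimal) → 5266 = 1×4096 + 4×256 + 9×16 + 2 → 0x1492 (hexadecimal)
0x1492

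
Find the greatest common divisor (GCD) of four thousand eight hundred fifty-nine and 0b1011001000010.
Convert four thousand eight hundred fifty-nine (English words) → 4×1000 + 8×100 + 59 = 4859 (decimal)
Convert 0b1011001000010 (binary) → 4096 + 1024 + 512 + 64 + 2 = 5698 (decimal)
Compute gcd(4859, 5698) = 1
1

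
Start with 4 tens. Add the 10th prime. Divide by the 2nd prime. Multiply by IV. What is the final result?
Convert 4 tens (place-value notation) → 4×10 = 40 (decimal)
Start: 40
Convert the 10th prime (prime index) → 29 (decimal)
40 + 29 = 69
Convert the 2nd prime (prime index) → 3 (decimal)
69 ÷ 3 = 23
Convert IV (Roman numeral) → 4 (decimal)
23 × 4 = 92
92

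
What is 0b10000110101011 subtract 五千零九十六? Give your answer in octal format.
Convert 0b10000110101011 (binary) → 8192 + 256 + 128 + 32 + 8 + 2 + 1 = 8619 (decimal)
Convert 五千零九十六 (Chinese numeral) → 5×1000 + 9×10 + 6 = 5096 (decimal)
Compute 8619 - 5096 = 3523
Convert 3523 (decimal) → 3523 = 6×512 + 7×64 + 3 → 0o6703 (octal)
0o6703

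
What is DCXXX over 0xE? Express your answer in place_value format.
Convert DCXXX (Roman numeral) → 500 + 100 + 10 + 10 + 10 = 630 (decimal)
Convert 0xE (hexadecimal) → 14 (decimal)
Compute 630 ÷ 14 = 45
Convert 45 (decimal) → 45 = 4×10 + 5 → 4 tens, 5 ones (place-value notation)
4 tens, 5 ones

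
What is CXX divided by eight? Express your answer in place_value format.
Convert CXX (Roman numeral) → 100 + 10 + 10 = 120 (decimal)
Convert eight (English words) → 8 (decimal)
Compute 120 ÷ 8 = 15
Convert 15 (decimal) → 15 = 1×10 + 5 → 1 ten, 5 ones (place-value notation)
1 ten, 5 ones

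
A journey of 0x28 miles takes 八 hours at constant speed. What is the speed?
Convert 0x28 (hexadecimal) → 2×16 + 8 = 40 (decimal)
Convert 八 (Chinese numeral) → 8 (decimal)
Compute 40 ÷ 8 = 5
5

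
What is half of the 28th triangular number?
The 28th triangular number = 28×29/2 = 406
Compute 406 ÷ 2 = 203
203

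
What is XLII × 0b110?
Convert XLII (Roman numeral) → 40 + 1 + 1 = 42 (decimal)
Convert 0b110 (binary) → 4 + 2 = 6 (decimal)
Compute 42 × 6 = 252
252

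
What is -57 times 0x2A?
Convert 0x2A (hexadecimal) → 2×16 + 10 = 42 (decimal)
Compute -57 × 42 = -2394
-2394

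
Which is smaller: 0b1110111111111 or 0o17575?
Convert 0b1110111111111 (binary) → 4096 + 2048 + 1024 + 256 + 128 + 64 + 32 + 16 + 8 + 4 + 2 + 1 = 7679 (decimal)
Convert 0o17575 (octal) → 1×4096 + 7×512 + 5×64 + 7×8 + 5 = 8061 (decimal)
Compare 7679 vs 8061: smaller = 7679
7679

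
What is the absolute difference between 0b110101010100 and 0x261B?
Convert 0b110101010100 (binary) → 2048 + 1024 + 256 + 64 + 16 + 4 = 3412 (decimal)
Convert 0x261B (hexadecimal) → 2×4096 + 6×256 + 1×16 + 11 = 9755 (decimal)
Compute |3412 - 9755| = 6343
6343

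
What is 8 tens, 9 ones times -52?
Convert 8 tens, 9 ones (place-value notation) → 8×10 + 9 = 89 (decimal)
Compute 89 × -52 = -4628
-4628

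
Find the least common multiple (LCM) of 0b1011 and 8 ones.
Convert 0b1011 (binary) → 8 + 2 + 1 = 11 (decimal)
Convert 8 ones (place-value notation) → 8 (decimal)
Compute lcm(11, 8) = 88
88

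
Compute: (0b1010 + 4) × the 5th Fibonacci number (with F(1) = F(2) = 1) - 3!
Convert 0b1010 (binary) → 8 + 2 = 10 (decimal)
Convert the 5th Fibonacci number (with F(1) = F(2) = 1) (Fibonacci index) → 1, 1, 2, 3, 5 → 5 (decimal)
Convert 3! (factorial) → 6 (decimal)
Expression in decimal: (10 + 4) × 5 - 6
Parentheses first: 10 + 4 = 14
Multiply: 14 × 5 = 70
Subtract: 70 - 6 = 64
64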